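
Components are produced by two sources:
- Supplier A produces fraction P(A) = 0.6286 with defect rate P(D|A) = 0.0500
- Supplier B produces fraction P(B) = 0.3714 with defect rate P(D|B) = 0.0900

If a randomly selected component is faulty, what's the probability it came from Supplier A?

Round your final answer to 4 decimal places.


Let A = from Supplier A, D = faulty

Given:
- P(A) = 0.6286, P(B) = 0.3714
- P(D|A) = 0.0500, P(D|B) = 0.0900

Step 1: Find P(D)
P(D) = P(D|A)P(A) + P(D|B)P(B)
     = 0.0500 × 0.6286 + 0.0900 × 0.3714
     = 0.03143000 + 0.03342600
     = 0.06485600

Step 2: Apply Bayes' theorem
P(A|D) = P(D|A)P(A) / P(D)
       = 0.03143000 / 0.06485600
       = 0.4846


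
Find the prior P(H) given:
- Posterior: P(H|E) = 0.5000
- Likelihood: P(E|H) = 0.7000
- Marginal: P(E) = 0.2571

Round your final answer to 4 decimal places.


From Bayes' theorem: P(H|E) = P(E|H) × P(H) / P(E)

Rearranging for P(H):
P(H) = P(H|E) × P(E) / P(E|H)
     = 0.5000 × 0.2571 / 0.7000
     = 0.12855000 / 0.7000
     = 0.1836


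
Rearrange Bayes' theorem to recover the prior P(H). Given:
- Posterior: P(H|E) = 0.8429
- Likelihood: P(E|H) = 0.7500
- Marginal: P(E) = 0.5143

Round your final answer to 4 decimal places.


From Bayes' theorem: P(H|E) = P(E|H) × P(H) / P(E)

Rearranging for P(H):
P(H) = P(H|E) × P(E) / P(E|H)
     = 0.8429 × 0.5143 / 0.7500
     = 0.43350347 / 0.7500
     = 0.5780


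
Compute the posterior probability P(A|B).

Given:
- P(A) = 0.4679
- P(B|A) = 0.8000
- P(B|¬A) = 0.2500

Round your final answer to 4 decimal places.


Bayes' theorem: P(A|B) = P(B|A) × P(A) / P(B)

Step 1: Calculate P(B) using law of total probability
P(B) = P(B|A)P(A) + P(B|¬A)P(¬A)
     = 0.8000 × 0.4679 + 0.2500 × 0.5321
     = 0.37432000 + 0.13302500
     = 0.50734500

Step 2: Apply Bayes' theorem
P(A|B) = P(B|A) × P(A) / P(B)
       = 0.37432000 / 0.50734500
       = 0.7378


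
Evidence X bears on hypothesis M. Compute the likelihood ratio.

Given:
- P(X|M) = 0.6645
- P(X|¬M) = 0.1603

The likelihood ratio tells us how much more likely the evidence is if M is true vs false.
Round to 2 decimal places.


Likelihood Ratio (LR) = P(X|M) / P(X|¬M)

LR = 0.6645 / 0.1603
   = 4.15

The evidence is 4.15 times more likely if M is true than if M is false.
Because LR exceeds 1, X is evidence for M.


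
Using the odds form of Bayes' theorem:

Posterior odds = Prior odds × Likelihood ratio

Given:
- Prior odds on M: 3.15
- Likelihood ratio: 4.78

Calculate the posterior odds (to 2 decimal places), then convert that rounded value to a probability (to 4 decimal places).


Step 1: Calculate posterior odds
Posterior odds = Prior odds × LR
               = 3.15 × 4.78
               = 15.06

Step 2: Convert to probability
P(M|E) = Posterior odds / (1 + Posterior odds)
       = 15.06 / (1 + 15.06)
       = 15.06 / 16.06
       = 0.9377

The evidence increased P(M) from 0.7590 to 0.9377.


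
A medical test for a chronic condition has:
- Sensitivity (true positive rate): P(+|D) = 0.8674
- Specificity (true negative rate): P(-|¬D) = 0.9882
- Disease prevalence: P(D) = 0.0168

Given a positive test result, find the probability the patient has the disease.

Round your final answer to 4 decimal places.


Let D = has disease, + = positive test

Given:
- P(D) = 0.0168 (prevalence)
- P(+|D) = 0.8674 (sensitivity)
- P(-|¬D) = 0.9882 (specificity)
- P(+|¬D) = 0.0118 (false positive rate = 1 - specificity)

Step 1: Find P(+)
P(+) = P(+|D)P(D) + P(+|¬D)P(¬D)
     = 0.8674 × 0.0168 + 0.0118 × 0.9832
     = 0.01457232 + 0.01160176
     = 0.02617408

Step 2: Apply Bayes' theorem for P(D|+)
P(D|+) = P(+|D)P(D) / P(+)
       = 0.01457232 / 0.02617408
       = 0.5567


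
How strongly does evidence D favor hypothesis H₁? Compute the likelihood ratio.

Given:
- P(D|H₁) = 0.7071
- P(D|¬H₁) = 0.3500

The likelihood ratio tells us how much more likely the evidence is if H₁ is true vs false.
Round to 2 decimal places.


Likelihood Ratio (LR) = P(D|H₁) / P(D|¬H₁)

LR = 0.7071 / 0.3500
   = 2.02

The evidence is 2.02 times more likely if H₁ is true than if H₁ is false.
LR > 1, so observing D raises the odds in favor of H₁.


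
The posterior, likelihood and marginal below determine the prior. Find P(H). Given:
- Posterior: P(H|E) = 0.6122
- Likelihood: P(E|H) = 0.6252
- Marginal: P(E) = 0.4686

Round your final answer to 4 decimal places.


From Bayes' theorem: P(H|E) = P(E|H) × P(H) / P(E)

Rearranging for P(H):
P(H) = P(H|E) × P(E) / P(E|H)
     = 0.6122 × 0.4686 / 0.6252
     = 0.28687692 / 0.6252
     = 0.4589


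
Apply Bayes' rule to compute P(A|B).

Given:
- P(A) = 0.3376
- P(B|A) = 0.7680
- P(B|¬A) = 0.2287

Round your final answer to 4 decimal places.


Bayes' theorem: P(A|B) = P(B|A) × P(A) / P(B)

Step 1: Calculate P(B) using law of total probability
P(B) = P(B|A)P(A) + P(B|¬A)P(¬A)
     = 0.7680 × 0.3376 + 0.2287 × 0.6624
     = 0.25927680 + 0.15149088
     = 0.41076768

Step 2: Apply Bayes' theorem
P(A|B) = P(B|A) × P(A) / P(B)
       = 0.25927680 / 0.41076768
       = 0.6312


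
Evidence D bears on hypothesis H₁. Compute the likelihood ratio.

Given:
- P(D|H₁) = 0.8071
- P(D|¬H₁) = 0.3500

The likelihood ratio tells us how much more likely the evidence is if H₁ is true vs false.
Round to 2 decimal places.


Likelihood Ratio (LR) = P(D|H₁) / P(D|¬H₁)

LR = 0.8071 / 0.3500
   = 2.31

The evidence is 2.31 times more likely if H₁ is true than if H₁ is false.
Since LR > 1, the evidence supports H₁ over ¬H₁.


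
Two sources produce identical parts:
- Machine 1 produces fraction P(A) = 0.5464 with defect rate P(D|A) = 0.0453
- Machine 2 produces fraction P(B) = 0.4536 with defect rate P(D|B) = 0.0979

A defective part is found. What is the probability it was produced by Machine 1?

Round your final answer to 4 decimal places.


Let A = from Machine 1, D = defective

Given:
- P(A) = 0.5464, P(B) = 0.4536
- P(D|A) = 0.0453, P(D|B) = 0.0979

Step 1: Find P(D)
P(D) = P(D|A)P(A) + P(D|B)P(B)
     = 0.0453 × 0.5464 + 0.0979 × 0.4536
     = 0.02475192 + 0.04440744
     = 0.06915936

Step 2: Apply Bayes' theorem
P(A|D) = P(D|A)P(A) / P(D)
       = 0.02475192 / 0.06915936
       = 0.3579


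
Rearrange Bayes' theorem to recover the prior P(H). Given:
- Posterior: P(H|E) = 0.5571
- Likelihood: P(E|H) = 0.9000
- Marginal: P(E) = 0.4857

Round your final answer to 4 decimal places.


From Bayes' theorem: P(H|E) = P(E|H) × P(H) / P(E)

Rearranging for P(H):
P(H) = P(H|E) × P(E) / P(E|H)
     = 0.5571 × 0.4857 / 0.9000
     = 0.27058347 / 0.9000
     = 0.3006


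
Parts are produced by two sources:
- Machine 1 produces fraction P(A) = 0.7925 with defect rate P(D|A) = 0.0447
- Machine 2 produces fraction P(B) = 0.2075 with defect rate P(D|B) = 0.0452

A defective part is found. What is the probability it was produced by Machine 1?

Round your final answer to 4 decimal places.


Let A = from Machine 1, D = defective

Given:
- P(A) = 0.7925, P(B) = 0.2075
- P(D|A) = 0.0447, P(D|B) = 0.0452

Step 1: Find P(D)
P(D) = P(D|A)P(A) + P(D|B)P(B)
     = 0.0447 × 0.7925 + 0.0452 × 0.2075
     = 0.03542475 + 0.00937900
     = 0.04480375

Step 2: Apply Bayes' theorem
P(A|D) = P(D|A)P(A) / P(D)
       = 0.03542475 / 0.04480375
       = 0.7907


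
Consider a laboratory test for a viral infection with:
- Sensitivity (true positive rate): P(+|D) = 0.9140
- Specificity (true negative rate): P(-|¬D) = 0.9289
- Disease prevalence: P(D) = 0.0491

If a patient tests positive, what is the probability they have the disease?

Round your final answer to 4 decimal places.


Let D = has disease, + = positive test

Given:
- P(D) = 0.0491 (prevalence)
- P(+|D) = 0.9140 (sensitivity)
- P(-|¬D) = 0.9289 (specificity)
- P(+|¬D) = 0.0711 (false positive rate = 1 - specificity)

Step 1: Find P(+)
P(+) = P(+|D)P(D) + P(+|¬D)P(¬D)
     = 0.9140 × 0.0491 + 0.0711 × 0.9509
     = 0.04487740 + 0.06760899
     = 0.11248639

Step 2: Apply Bayes' theorem for P(D|+)
P(D|+) = P(+|D)P(D) / P(+)
       = 0.04487740 / 0.11248639
       = 0.3990


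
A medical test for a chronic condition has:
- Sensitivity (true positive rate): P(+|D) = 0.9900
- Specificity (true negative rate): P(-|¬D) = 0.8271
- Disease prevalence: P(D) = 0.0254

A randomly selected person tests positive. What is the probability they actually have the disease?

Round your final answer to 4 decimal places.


Let D = has disease, + = positive test

Given:
- P(D) = 0.0254 (prevalence)
- P(+|D) = 0.9900 (sensitivity)
- P(-|¬D) = 0.8271 (specificity)
- P(+|¬D) = 0.1729 (false positive rate = 1 - specificity)

Step 1: Find P(+)
P(+) = P(+|D)P(D) + P(+|¬D)P(¬D)
     = 0.9900 × 0.0254 + 0.1729 × 0.9746
     = 0.02514600 + 0.16850834
     = 0.19365434

Step 2: Apply Bayes' theorem for P(D|+)
P(D|+) = P(+|D)P(D) / P(+)
       = 0.02514600 / 0.19365434
       = 0.1298


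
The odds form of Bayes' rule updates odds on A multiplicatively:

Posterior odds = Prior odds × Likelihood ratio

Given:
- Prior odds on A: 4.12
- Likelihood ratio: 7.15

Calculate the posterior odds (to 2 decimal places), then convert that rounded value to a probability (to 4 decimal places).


Step 1: Calculate posterior odds
Posterior odds = Prior odds × LR
               = 4.12 × 7.15
               = 29.46

Step 2: Convert to probability
P(A|E) = Posterior odds / (1 + Posterior odds)
       = 29.46 / (1 + 29.46)
       = 29.46 / 30.46
       = 0.9672

The evidence increased P(A) from 0.8047 to 0.9672.


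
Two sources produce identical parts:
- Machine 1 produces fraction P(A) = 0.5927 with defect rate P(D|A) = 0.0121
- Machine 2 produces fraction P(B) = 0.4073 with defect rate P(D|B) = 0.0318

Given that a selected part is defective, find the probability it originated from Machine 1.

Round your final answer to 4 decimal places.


Let A = from Machine 1, D = defective

Given:
- P(A) = 0.5927, P(B) = 0.4073
- P(D|A) = 0.0121, P(D|B) = 0.0318

Step 1: Find P(D)
P(D) = P(D|A)P(A) + P(D|B)P(B)
     = 0.0121 × 0.5927 + 0.0318 × 0.4073
     = 0.00717167 + 0.01295214
     = 0.02012381

Step 2: Apply Bayes' theorem
P(A|D) = P(D|A)P(A) / P(D)
       = 0.00717167 / 0.02012381
       = 0.3564


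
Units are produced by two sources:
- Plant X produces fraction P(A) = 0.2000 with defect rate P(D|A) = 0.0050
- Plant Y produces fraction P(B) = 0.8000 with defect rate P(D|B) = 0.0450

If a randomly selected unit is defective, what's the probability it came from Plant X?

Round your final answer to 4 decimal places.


Let A = from Plant X, D = defective

Given:
- P(A) = 0.2000, P(B) = 0.8000
- P(D|A) = 0.0050, P(D|B) = 0.0450

Step 1: Find P(D)
P(D) = P(D|A)P(A) + P(D|B)P(B)
     = 0.0050 × 0.2000 + 0.0450 × 0.8000
     = 0.00100000 + 0.03600000
     = 0.03700000

Step 2: Apply Bayes' theorem
P(A|D) = P(D|A)P(A) / P(D)
       = 0.00100000 / 0.03700000
       = 0.0270


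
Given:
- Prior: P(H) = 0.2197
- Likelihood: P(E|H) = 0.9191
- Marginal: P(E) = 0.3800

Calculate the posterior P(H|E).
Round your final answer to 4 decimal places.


Using Bayes' theorem:

P(H|E) = P(E|H) × P(H) / P(E)
       = 0.9191 × 0.2197 / 0.3800
       = 0.20192627 / 0.3800
       = 0.5314

The evidence strengthens our belief in H.
Prior: 0.2197 → Posterior: 0.5314


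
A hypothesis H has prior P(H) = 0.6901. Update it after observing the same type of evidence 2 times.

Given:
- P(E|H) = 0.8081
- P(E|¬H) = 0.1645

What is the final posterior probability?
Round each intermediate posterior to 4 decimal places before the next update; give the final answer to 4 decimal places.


Sequential Bayesian updating:

Initial prior: P(H) = 0.6901

Update 1:
  P(E) = 0.8081 × 0.6901 + 0.1645 × 0.3099 = 0.55766981 + 0.05097855 = 0.60864836
  P(H|E) = 0.55766981 / 0.60864836 = 0.9162

Update 2:
  P(E) = 0.8081 × 0.9162 + 0.1645 × 0.0838 = 0.74038122 + 0.01378510 = 0.75416632
  P(H|E) = 0.74038122 / 0.75416632 = 0.9817

Final posterior: 0.9817


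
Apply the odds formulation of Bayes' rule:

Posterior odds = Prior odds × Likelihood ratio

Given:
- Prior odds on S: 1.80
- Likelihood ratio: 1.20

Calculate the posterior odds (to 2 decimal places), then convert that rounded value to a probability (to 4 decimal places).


Step 1: Calculate posterior odds
Posterior odds = Prior odds × LR
               = 1.80 × 1.20
               = 2.16

Step 2: Convert to probability
P(S|E) = Posterior odds / (1 + Posterior odds)
       = 2.16 / (1 + 2.16)
       = 2.16 / 3.16
       = 0.6835

The evidence increased P(S) from 0.6429 to 0.6835.


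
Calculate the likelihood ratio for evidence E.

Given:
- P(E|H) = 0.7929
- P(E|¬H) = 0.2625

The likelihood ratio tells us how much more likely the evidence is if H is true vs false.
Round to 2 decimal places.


Likelihood Ratio (LR) = P(E|H) / P(E|¬H)

LR = 0.7929 / 0.2625
   = 3.02

The evidence is 3.02 times more likely if H is true than if H is false.
Since LR > 1, the evidence supports H over ¬H.


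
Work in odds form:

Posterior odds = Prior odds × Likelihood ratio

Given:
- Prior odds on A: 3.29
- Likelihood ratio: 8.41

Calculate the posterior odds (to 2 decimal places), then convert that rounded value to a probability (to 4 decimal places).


Step 1: Calculate posterior odds
Posterior odds = Prior odds × LR
               = 3.29 × 8.41
               = 27.67

Step 2: Convert to probability
P(A|E) = Posterior odds / (1 + Posterior odds)
       = 27.67 / (1 + 27.67)
       = 27.67 / 28.67
       = 0.9651

The evidence increased P(A) from 0.7669 to 0.9651.


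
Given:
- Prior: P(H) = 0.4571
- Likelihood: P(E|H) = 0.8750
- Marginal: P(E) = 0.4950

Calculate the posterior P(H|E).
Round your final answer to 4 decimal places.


Using Bayes' theorem:

P(H|E) = P(E|H) × P(H) / P(E)
       = 0.8750 × 0.4571 / 0.4950
       = 0.39996250 / 0.4950
       = 0.8080

The evidence strengthens our belief in H.
Prior: 0.4571 → Posterior: 0.8080


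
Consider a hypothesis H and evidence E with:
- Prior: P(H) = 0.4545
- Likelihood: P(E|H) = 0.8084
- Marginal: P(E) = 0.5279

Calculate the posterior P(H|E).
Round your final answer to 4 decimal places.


Using Bayes' theorem:

P(H|E) = P(E|H) × P(H) / P(E)
       = 0.8084 × 0.4545 / 0.5279
       = 0.36741780 / 0.5279
       = 0.6960

The evidence strengthens our belief in H.
Prior: 0.4545 → Posterior: 0.6960


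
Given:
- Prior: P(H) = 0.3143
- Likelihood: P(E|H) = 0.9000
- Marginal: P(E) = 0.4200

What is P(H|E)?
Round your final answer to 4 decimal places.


Using Bayes' theorem:

P(H|E) = P(E|H) × P(H) / P(E)
       = 0.9000 × 0.3143 / 0.4200
       = 0.28287000 / 0.4200
       = 0.6735

The evidence strengthens our belief in H.
Prior: 0.3143 → Posterior: 0.6735


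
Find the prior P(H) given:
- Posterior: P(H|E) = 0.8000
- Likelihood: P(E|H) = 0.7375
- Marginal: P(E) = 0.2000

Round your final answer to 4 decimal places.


From Bayes' theorem: P(H|E) = P(E|H) × P(H) / P(E)

Rearranging for P(H):
P(H) = P(H|E) × P(E) / P(E|H)
     = 0.8000 × 0.2000 / 0.7375
     = 0.16000000 / 0.7375
     = 0.2169


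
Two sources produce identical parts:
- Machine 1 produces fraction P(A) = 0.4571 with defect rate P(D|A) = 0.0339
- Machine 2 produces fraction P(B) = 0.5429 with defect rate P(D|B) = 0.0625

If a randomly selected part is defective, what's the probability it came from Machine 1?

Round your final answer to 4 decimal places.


Let A = from Machine 1, D = defective

Given:
- P(A) = 0.4571, P(B) = 0.5429
- P(D|A) = 0.0339, P(D|B) = 0.0625

Step 1: Find P(D)
P(D) = P(D|A)P(A) + P(D|B)P(B)
     = 0.0339 × 0.4571 + 0.0625 × 0.5429
     = 0.01549569 + 0.03393125
     = 0.04942694

Step 2: Apply Bayes' theorem
P(A|D) = P(D|A)P(A) / P(D)
       = 0.01549569 / 0.04942694
       = 0.3135


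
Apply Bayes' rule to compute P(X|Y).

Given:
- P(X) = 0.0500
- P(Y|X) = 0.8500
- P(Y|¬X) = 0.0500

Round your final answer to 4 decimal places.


Bayes' theorem: P(X|Y) = P(Y|X) × P(X) / P(Y)

Step 1: Calculate P(Y) using law of total probability
P(Y) = P(Y|X)P(X) + P(Y|¬X)P(¬X)
     = 0.8500 × 0.0500 + 0.0500 × 0.9500
     = 0.04250000 + 0.04750000
     = 0.09000000

Step 2: Apply Bayes' theorem
P(X|Y) = P(Y|X) × P(X) / P(Y)
       = 0.04250000 / 0.09000000
       = 0.4722


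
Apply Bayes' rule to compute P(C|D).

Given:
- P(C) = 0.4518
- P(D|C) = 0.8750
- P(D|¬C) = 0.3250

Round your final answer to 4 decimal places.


Bayes' theorem: P(C|D) = P(D|C) × P(C) / P(D)

Step 1: Calculate P(D) using law of total probability
P(D) = P(D|C)P(C) + P(D|¬C)P(¬C)
     = 0.8750 × 0.4518 + 0.3250 × 0.5482
     = 0.39532500 + 0.17816500
     = 0.57349000

Step 2: Apply Bayes' theorem
P(C|D) = P(D|C) × P(C) / P(D)
       = 0.39532500 / 0.57349000
       = 0.6893


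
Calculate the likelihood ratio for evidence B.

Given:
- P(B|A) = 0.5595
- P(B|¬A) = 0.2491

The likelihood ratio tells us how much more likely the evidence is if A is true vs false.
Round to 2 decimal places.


Likelihood Ratio (LR) = P(B|A) / P(B|¬A)

LR = 0.5595 / 0.2491
   = 2.25

The evidence is 2.25 times more likely if A is true than if A is false.
Because LR exceeds 1, B is evidence for A.


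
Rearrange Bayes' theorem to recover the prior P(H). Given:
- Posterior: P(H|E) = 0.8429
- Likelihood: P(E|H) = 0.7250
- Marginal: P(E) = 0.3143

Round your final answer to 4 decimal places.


From Bayes' theorem: P(H|E) = P(E|H) × P(H) / P(E)

Rearranging for P(H):
P(H) = P(H|E) × P(E) / P(E|H)
     = 0.8429 × 0.3143 / 0.7250
     = 0.26492347 / 0.7250
     = 0.3654


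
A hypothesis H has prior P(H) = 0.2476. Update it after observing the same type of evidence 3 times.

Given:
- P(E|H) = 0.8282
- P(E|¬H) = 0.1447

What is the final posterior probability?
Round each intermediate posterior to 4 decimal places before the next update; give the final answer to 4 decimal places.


Sequential Bayesian updating:

Initial prior: P(H) = 0.2476

Update 1:
  P(E) = 0.8282 × 0.2476 + 0.1447 × 0.7524 = 0.20506232 + 0.10887228 = 0.31393460
  P(H|E) = 0.20506232 / 0.31393460 = 0.6532

Update 2:
  P(E) = 0.8282 × 0.6532 + 0.1447 × 0.3468 = 0.54098024 + 0.05018196 = 0.59116220
  P(H|E) = 0.54098024 / 0.59116220 = 0.9151

Update 3:
  P(E) = 0.8282 × 0.9151 + 0.1447 × 0.0849 = 0.75788582 + 0.01228503 = 0.77017085
  P(H|E) = 0.75788582 / 0.77017085 = 0.9840

Final posterior: 0.9840


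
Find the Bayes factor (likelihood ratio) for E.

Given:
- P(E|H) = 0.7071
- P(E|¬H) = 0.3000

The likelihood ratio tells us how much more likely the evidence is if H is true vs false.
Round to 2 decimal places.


Likelihood Ratio (LR) = P(E|H) / P(E|¬H)

LR = 0.7071 / 0.3000
   = 2.36

The evidence is 2.36 times more likely if H is true than if H is false.
Since LR > 1, the evidence supports H over ¬H.


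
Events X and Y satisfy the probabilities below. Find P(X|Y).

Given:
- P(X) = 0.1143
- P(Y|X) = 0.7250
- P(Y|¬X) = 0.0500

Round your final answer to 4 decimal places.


Bayes' theorem: P(X|Y) = P(Y|X) × P(X) / P(Y)

Step 1: Calculate P(Y) using law of total probability
P(Y) = P(Y|X)P(X) + P(Y|¬X)P(¬X)
     = 0.7250 × 0.1143 + 0.0500 × 0.8857
     = 0.08286750 + 0.04428500
     = 0.12715250

Step 2: Apply Bayes' theorem
P(X|Y) = P(Y|X) × P(X) / P(Y)
       = 0.08286750 / 0.12715250
       = 0.6517


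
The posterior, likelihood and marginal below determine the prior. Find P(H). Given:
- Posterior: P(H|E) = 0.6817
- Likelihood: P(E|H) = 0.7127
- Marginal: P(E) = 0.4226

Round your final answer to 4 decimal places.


From Bayes' theorem: P(H|E) = P(E|H) × P(H) / P(E)

Rearranging for P(H):
P(H) = P(H|E) × P(E) / P(E|H)
     = 0.6817 × 0.4226 / 0.7127
     = 0.28808642 / 0.7127
     = 0.4042


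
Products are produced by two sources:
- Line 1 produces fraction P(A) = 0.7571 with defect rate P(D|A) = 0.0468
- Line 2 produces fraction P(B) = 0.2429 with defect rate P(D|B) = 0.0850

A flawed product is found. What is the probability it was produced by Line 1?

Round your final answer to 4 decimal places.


Let A = from Line 1, D = flawed

Given:
- P(A) = 0.7571, P(B) = 0.2429
- P(D|A) = 0.0468, P(D|B) = 0.0850

Step 1: Find P(D)
P(D) = P(D|A)P(A) + P(D|B)P(B)
     = 0.0468 × 0.7571 + 0.0850 × 0.2429
     = 0.03543228 + 0.02064650
     = 0.05607878

Step 2: Apply Bayes' theorem
P(A|D) = P(D|A)P(A) / P(D)
       = 0.03543228 / 0.05607878
       = 0.6318


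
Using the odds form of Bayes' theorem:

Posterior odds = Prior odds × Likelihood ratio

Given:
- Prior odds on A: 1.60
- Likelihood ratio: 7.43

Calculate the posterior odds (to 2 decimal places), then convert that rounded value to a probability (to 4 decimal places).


Step 1: Calculate posterior odds
Posterior odds = Prior odds × LR
               = 1.60 × 7.43
               = 11.89

Step 2: Convert to probability
P(A|E) = Posterior odds / (1 + Posterior odds)
       = 11.89 / (1 + 11.89)
       = 11.89 / 12.89
       = 0.9224

The evidence increased P(A) from 0.6154 to 0.9224.


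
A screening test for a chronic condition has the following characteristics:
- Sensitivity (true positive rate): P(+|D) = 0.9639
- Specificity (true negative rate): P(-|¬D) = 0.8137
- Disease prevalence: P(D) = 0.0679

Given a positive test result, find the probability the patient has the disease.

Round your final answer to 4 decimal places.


Let D = has disease, + = positive test

Given:
- P(D) = 0.0679 (prevalence)
- P(+|D) = 0.9639 (sensitivity)
- P(-|¬D) = 0.8137 (specificity)
- P(+|¬D) = 0.1863 (false positive rate = 1 - specificity)

Step 1: Find P(+)
P(+) = P(+|D)P(D) + P(+|¬D)P(¬D)
     = 0.9639 × 0.0679 + 0.1863 × 0.9321
     = 0.06544881 + 0.17365023
     = 0.23909904

Step 2: Apply Bayes' theorem for P(D|+)
P(D|+) = P(+|D)P(D) / P(+)
       = 0.06544881 / 0.23909904
       = 0.2737


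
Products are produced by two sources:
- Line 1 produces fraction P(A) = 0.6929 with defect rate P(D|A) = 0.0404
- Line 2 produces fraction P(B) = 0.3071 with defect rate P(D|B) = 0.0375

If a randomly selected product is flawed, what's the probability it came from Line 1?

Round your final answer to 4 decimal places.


Let A = from Line 1, D = flawed

Given:
- P(A) = 0.6929, P(B) = 0.3071
- P(D|A) = 0.0404, P(D|B) = 0.0375

Step 1: Find P(D)
P(D) = P(D|A)P(A) + P(D|B)P(B)
     = 0.0404 × 0.6929 + 0.0375 × 0.3071
     = 0.02799316 + 0.01151625
     = 0.03950941

Step 2: Apply Bayes' theorem
P(A|D) = P(D|A)P(A) / P(D)
       = 0.02799316 / 0.03950941
       = 0.7085


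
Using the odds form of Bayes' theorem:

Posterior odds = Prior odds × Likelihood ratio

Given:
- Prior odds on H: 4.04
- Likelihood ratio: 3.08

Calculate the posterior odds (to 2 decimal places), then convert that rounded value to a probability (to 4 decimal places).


Step 1: Calculate posterior odds
Posterior odds = Prior odds × LR
               = 4.04 × 3.08
               = 12.44

Step 2: Convert to probability
P(H|E) = Posterior odds / (1 + Posterior odds)
       = 12.44 / (1 + 12.44)
       = 12.44 / 13.44
       = 0.9256

The evidence increased P(H) from 0.8016 to 0.9256.


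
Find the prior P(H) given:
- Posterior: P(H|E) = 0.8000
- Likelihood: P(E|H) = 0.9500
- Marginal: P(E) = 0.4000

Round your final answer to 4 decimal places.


From Bayes' theorem: P(H|E) = P(E|H) × P(H) / P(E)

Rearranging for P(H):
P(H) = P(H|E) × P(E) / P(E|H)
     = 0.8000 × 0.4000 / 0.9500
     = 0.32000000 / 0.9500
     = 0.3368


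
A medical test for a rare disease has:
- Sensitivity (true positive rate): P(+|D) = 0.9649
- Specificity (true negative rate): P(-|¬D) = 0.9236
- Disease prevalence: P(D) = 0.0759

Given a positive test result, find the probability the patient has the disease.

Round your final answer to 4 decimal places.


Let D = has disease, + = positive test

Given:
- P(D) = 0.0759 (prevalence)
- P(+|D) = 0.9649 (sensitivity)
- P(-|¬D) = 0.9236 (specificity)
- P(+|¬D) = 0.0764 (false positive rate = 1 - specificity)

Step 1: Find P(+)
P(+) = P(+|D)P(D) + P(+|¬D)P(¬D)
     = 0.9649 × 0.0759 + 0.0764 × 0.9241
     = 0.07323591 + 0.07060124
     = 0.14383715

Step 2: Apply Bayes' theorem for P(D|+)
P(D|+) = P(+|D)P(D) / P(+)
       = 0.07323591 / 0.14383715
       = 0.5092


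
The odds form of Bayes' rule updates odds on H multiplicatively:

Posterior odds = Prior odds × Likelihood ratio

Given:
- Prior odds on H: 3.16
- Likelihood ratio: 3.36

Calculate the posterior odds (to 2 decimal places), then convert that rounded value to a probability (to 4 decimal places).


Step 1: Calculate posterior odds
Posterior odds = Prior odds × LR
               = 3.16 × 3.36
               = 10.62

Step 2: Convert to probability
P(H|E) = Posterior odds / (1 + Posterior odds)
       = 10.62 / (1 + 10.62)
       = 10.62 / 11.62
       = 0.9139

The evidence increased P(H) from 0.7596 to 0.9139.


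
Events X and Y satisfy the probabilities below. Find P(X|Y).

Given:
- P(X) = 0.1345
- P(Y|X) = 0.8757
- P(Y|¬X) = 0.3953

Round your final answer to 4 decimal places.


Bayes' theorem: P(X|Y) = P(Y|X) × P(X) / P(Y)

Step 1: Calculate P(Y) using law of total probability
P(Y) = P(Y|X)P(X) + P(Y|¬X)P(¬X)
     = 0.8757 × 0.1345 + 0.3953 × 0.8655
     = 0.11778165 + 0.34213215
     = 0.45991380

Step 2: Apply Bayes' theorem
P(X|Y) = P(Y|X) × P(X) / P(Y)
       = 0.11778165 / 0.45991380
       = 0.2561


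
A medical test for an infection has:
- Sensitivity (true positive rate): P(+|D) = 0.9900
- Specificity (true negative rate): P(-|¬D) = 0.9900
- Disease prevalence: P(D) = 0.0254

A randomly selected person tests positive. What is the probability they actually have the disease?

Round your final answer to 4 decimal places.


Let D = has disease, + = positive test

Given:
- P(D) = 0.0254 (prevalence)
- P(+|D) = 0.9900 (sensitivity)
- P(-|¬D) = 0.9900 (specificity)
- P(+|¬D) = 0.0100 (false positive rate = 1 - specificity)

Step 1: Find P(+)
P(+) = P(+|D)P(D) + P(+|¬D)P(¬D)
     = 0.9900 × 0.0254 + 0.0100 × 0.9746
     = 0.02514600 + 0.00974600
     = 0.03489200

Step 2: Apply Bayes' theorem for P(D|+)
P(D|+) = P(+|D)P(D) / P(+)
       = 0.02514600 / 0.03489200
       = 0.7207


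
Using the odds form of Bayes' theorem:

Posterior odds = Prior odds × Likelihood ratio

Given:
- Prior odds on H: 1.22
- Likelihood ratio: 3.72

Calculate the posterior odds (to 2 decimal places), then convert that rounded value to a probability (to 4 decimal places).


Step 1: Calculate posterior odds
Posterior odds = Prior odds × LR
               = 1.22 × 3.72
               = 4.54

Step 2: Convert to probability
P(H|E) = Posterior odds / (1 + Posterior odds)
       = 4.54 / (1 + 4.54)
       = 4.54 / 5.54
       = 0.8195

The evidence increased P(H) from 0.5495 to 0.8195.


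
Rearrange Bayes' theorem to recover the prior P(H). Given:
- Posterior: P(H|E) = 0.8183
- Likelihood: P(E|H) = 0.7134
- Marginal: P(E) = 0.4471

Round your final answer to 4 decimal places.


From Bayes' theorem: P(H|E) = P(E|H) × P(H) / P(E)

Rearranging for P(H):
P(H) = P(H|E) × P(E) / P(E|H)
     = 0.8183 × 0.4471 / 0.7134
     = 0.36586193 / 0.7134
     = 0.5128


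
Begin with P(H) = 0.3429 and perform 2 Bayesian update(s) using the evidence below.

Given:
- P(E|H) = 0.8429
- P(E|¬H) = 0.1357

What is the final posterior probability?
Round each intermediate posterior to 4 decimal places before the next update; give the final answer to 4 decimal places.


Sequential Bayesian updating:

Initial prior: P(H) = 0.3429

Update 1:
  P(E) = 0.8429 × 0.3429 + 0.1357 × 0.6571 = 0.28903041 + 0.08916847 = 0.37819888
  P(H|E) = 0.28903041 / 0.37819888 = 0.7642

Update 2:
  P(E) = 0.8429 × 0.7642 + 0.1357 × 0.2358 = 0.64414418 + 0.03199806 = 0.67614224
  P(H|E) = 0.64414418 / 0.67614224 = 0.9527

Final posterior: 0.9527


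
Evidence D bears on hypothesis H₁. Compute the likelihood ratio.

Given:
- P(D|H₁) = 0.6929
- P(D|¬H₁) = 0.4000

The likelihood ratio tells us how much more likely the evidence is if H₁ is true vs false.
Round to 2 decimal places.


Likelihood Ratio (LR) = P(D|H₁) / P(D|¬H₁)

LR = 0.6929 / 0.4000
   = 1.73

The evidence is 1.73 times more likely if H₁ is true than if H₁ is false.
Since LR > 1, the evidence supports H₁ over ¬H₁.


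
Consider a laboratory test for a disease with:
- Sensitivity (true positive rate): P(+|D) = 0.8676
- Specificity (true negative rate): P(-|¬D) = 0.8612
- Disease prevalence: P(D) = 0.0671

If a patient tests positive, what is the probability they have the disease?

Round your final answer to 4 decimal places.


Let D = has disease, + = positive test

Given:
- P(D) = 0.0671 (prevalence)
- P(+|D) = 0.8676 (sensitivity)
- P(-|¬D) = 0.8612 (specificity)
- P(+|¬D) = 0.1388 (false positive rate = 1 - specificity)

Step 1: Find P(+)
P(+) = P(+|D)P(D) + P(+|¬D)P(¬D)
     = 0.8676 × 0.0671 + 0.1388 × 0.9329
     = 0.05821596 + 0.12948652
     = 0.18770248

Step 2: Apply Bayes' theorem for P(D|+)
P(D|+) = P(+|D)P(D) / P(+)
       = 0.05821596 / 0.18770248
       = 0.3102


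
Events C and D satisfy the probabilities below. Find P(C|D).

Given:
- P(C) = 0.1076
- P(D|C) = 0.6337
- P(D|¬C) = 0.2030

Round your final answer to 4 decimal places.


Bayes' theorem: P(C|D) = P(D|C) × P(C) / P(D)

Step 1: Calculate P(D) using law of total probability
P(D) = P(D|C)P(C) + P(D|¬C)P(¬C)
     = 0.6337 × 0.1076 + 0.2030 × 0.8924
     = 0.06818612 + 0.18115720
     = 0.24934332

Step 2: Apply Bayes' theorem
P(C|D) = P(D|C) × P(C) / P(D)
       = 0.06818612 / 0.24934332
       = 0.2735


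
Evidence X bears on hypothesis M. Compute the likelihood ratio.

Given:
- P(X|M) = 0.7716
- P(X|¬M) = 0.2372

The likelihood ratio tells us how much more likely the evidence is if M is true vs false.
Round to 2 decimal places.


Likelihood Ratio (LR) = P(X|M) / P(X|¬M)

LR = 0.7716 / 0.2372
   = 3.25

The evidence is 3.25 times more likely if M is true than if M is false.
LR > 1, so observing X raises the odds in favor of M.


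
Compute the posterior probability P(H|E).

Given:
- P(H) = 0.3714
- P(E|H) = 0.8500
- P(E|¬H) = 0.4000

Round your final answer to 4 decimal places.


Bayes' theorem: P(H|E) = P(E|H) × P(H) / P(E)

Step 1: Calculate P(E) using law of total probability
P(E) = P(E|H)P(H) + P(E|¬H)P(¬H)
     = 0.8500 × 0.3714 + 0.4000 × 0.6286
     = 0.31569000 + 0.25144000
     = 0.56713000

Step 2: Apply Bayes' theorem
P(H|E) = P(E|H) × P(H) / P(E)
       = 0.31569000 / 0.56713000
       = 0.5566


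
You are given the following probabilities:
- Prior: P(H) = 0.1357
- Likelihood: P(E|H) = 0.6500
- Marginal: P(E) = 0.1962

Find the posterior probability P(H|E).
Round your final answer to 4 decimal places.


Using Bayes' theorem:

P(H|E) = P(E|H) × P(H) / P(E)
       = 0.6500 × 0.1357 / 0.1962
       = 0.08820500 / 0.1962
       = 0.4496

The evidence strengthens our belief in H.
Prior: 0.1357 → Posterior: 0.4496


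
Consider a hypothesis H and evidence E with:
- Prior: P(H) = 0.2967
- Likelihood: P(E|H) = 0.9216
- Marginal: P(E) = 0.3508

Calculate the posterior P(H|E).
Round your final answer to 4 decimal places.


Using Bayes' theorem:

P(H|E) = P(E|H) × P(H) / P(E)
       = 0.9216 × 0.2967 / 0.3508
       = 0.27343872 / 0.3508
       = 0.7795

The evidence strengthens our belief in H.
Prior: 0.2967 → Posterior: 0.7795


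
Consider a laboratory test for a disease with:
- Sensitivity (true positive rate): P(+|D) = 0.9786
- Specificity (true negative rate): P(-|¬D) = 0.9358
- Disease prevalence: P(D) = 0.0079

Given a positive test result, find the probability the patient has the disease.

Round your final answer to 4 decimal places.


Let D = has disease, + = positive test

Given:
- P(D) = 0.0079 (prevalence)
- P(+|D) = 0.9786 (sensitivity)
- P(-|¬D) = 0.9358 (specificity)
- P(+|¬D) = 0.0642 (false positive rate = 1 - specificity)

Step 1: Find P(+)
P(+) = P(+|D)P(D) + P(+|¬D)P(¬D)
     = 0.9786 × 0.0079 + 0.0642 × 0.9921
     = 0.00773094 + 0.06369282
     = 0.07142376

Step 2: Apply Bayes' theorem for P(D|+)
P(D|+) = P(+|D)P(D) / P(+)
       = 0.00773094 / 0.07142376
       = 0.1082


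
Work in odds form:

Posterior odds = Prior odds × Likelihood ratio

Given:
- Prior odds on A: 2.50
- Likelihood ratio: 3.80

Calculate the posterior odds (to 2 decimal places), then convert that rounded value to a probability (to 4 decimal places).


Step 1: Calculate posterior odds
Posterior odds = Prior odds × LR
               = 2.50 × 3.80
               = 9.50

Step 2: Convert to probability
P(A|E) = Posterior odds / (1 + Posterior odds)
       = 9.50 / (1 + 9.50)
       = 9.50 / 10.50
       = 0.9048

The evidence increased P(A) from 0.7143 to 0.9048.


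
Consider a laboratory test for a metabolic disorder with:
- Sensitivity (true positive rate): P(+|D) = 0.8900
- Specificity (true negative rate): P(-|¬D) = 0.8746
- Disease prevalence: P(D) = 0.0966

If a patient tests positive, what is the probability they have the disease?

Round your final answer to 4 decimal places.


Let D = has disease, + = positive test

Given:
- P(D) = 0.0966 (prevalence)
- P(+|D) = 0.8900 (sensitivity)
- P(-|¬D) = 0.8746 (specificity)
- P(+|¬D) = 0.1254 (false positive rate = 1 - specificity)

Step 1: Find P(+)
P(+) = P(+|D)P(D) + P(+|¬D)P(¬D)
     = 0.8900 × 0.0966 + 0.1254 × 0.9034
     = 0.08597400 + 0.11328636
     = 0.19926036

Step 2: Apply Bayes' theorem for P(D|+)
P(D|+) = P(+|D)P(D) / P(+)
       = 0.08597400 / 0.19926036
       = 0.4315


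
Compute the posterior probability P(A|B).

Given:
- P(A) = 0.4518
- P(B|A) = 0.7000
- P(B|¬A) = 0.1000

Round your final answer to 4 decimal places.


Bayes' theorem: P(A|B) = P(B|A) × P(A) / P(B)

Step 1: Calculate P(B) using law of total probability
P(B) = P(B|A)P(A) + P(B|¬A)P(¬A)
     = 0.7000 × 0.4518 + 0.1000 × 0.5482
     = 0.31626000 + 0.05482000
     = 0.37108000

Step 2: Apply Bayes' theorem
P(A|B) = P(B|A) × P(A) / P(B)
       = 0.31626000 / 0.37108000
       = 0.8523


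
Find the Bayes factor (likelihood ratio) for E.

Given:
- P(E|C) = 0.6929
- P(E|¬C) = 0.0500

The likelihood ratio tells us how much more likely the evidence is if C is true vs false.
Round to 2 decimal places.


Likelihood Ratio (LR) = P(E|C) / P(E|¬C)

LR = 0.6929 / 0.0500
   = 13.86

The evidence is 13.86 times more likely if C is true than if C is false.
LR > 1, so observing E raises the odds in favor of C.


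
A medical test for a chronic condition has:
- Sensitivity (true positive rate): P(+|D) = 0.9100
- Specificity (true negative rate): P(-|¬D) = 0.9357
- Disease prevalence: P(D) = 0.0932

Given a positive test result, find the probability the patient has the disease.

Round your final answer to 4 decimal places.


Let D = has disease, + = positive test

Given:
- P(D) = 0.0932 (prevalence)
- P(+|D) = 0.9100 (sensitivity)
- P(-|¬D) = 0.9357 (specificity)
- P(+|¬D) = 0.0643 (false positive rate = 1 - specificity)

Step 1: Find P(+)
P(+) = P(+|D)P(D) + P(+|¬D)P(¬D)
     = 0.9100 × 0.0932 + 0.0643 × 0.9068
     = 0.08481200 + 0.05830724
     = 0.14311924

Step 2: Apply Bayes' theorem for P(D|+)
P(D|+) = P(+|D)P(D) / P(+)
       = 0.08481200 / 0.14311924
       = 0.5926


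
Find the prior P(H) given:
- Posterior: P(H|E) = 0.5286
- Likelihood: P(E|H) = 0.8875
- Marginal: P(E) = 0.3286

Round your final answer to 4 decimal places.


From Bayes' theorem: P(H|E) = P(E|H) × P(H) / P(E)

Rearranging for P(H):
P(H) = P(H|E) × P(E) / P(E|H)
     = 0.5286 × 0.3286 / 0.8875
     = 0.17369796 / 0.8875
     = 0.1957


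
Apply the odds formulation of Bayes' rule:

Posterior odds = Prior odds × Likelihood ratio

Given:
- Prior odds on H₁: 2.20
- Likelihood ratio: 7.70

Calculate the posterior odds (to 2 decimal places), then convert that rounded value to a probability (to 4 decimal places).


Step 1: Calculate posterior odds
Posterior odds = Prior odds × LR
               = 2.20 × 7.70
               = 16.94

Step 2: Convert to probability
P(H₁|E) = Posterior odds / (1 + Posterior odds)
       = 16.94 / (1 + 16.94)
       = 16.94 / 17.94
       = 0.9443

The evidence increased P(H₁) from 0.6875 to 0.9443.


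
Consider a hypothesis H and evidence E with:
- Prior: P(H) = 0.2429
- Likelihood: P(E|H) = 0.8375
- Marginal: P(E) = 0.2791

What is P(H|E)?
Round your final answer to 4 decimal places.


Using Bayes' theorem:

P(H|E) = P(E|H) × P(H) / P(E)
       = 0.8375 × 0.2429 / 0.2791
       = 0.20342875 / 0.2791
       = 0.7289

The evidence strengthens our belief in H.
Prior: 0.2429 → Posterior: 0.7289


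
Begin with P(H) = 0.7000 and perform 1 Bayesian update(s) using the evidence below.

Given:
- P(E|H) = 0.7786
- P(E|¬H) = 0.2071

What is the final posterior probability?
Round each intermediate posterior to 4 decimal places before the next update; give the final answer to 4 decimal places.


Sequential Bayesian updating:

Initial prior: P(H) = 0.7000

Update 1:
  P(E) = 0.7786 × 0.7000 + 0.2071 × 0.3000 = 0.54502000 + 0.06213000 = 0.60715000
  P(H|E) = 0.54502000 / 0.60715000 = 0.8977

Final posterior: 0.8977


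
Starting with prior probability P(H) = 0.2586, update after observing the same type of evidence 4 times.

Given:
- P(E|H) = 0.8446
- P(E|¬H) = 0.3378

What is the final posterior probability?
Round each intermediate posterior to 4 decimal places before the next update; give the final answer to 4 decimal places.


Sequential Bayesian updating:

Initial prior: P(H) = 0.2586

Update 1:
  P(E) = 0.8446 × 0.2586 + 0.3378 × 0.7414 = 0.21841356 + 0.25044492 = 0.46885848
  P(H|E) = 0.21841356 / 0.46885848 = 0.4658

Update 2:
  P(E) = 0.8446 × 0.4658 + 0.3378 × 0.5342 = 0.39341468 + 0.18045276 = 0.57386744
  P(H|E) = 0.39341468 / 0.57386744 = 0.6855

Update 3:
  P(E) = 0.8446 × 0.6855 + 0.3378 × 0.3145 = 0.57897330 + 0.10623810 = 0.68521140
  P(H|E) = 0.57897330 / 0.68521140 = 0.8450

Update 4:
  P(E) = 0.8446 × 0.8450 + 0.3378 × 0.1550 = 0.71368700 + 0.05235900 = 0.76604600
  P(H|E) = 0.71368700 / 0.76604600 = 0.9317

Final posterior: 0.9317


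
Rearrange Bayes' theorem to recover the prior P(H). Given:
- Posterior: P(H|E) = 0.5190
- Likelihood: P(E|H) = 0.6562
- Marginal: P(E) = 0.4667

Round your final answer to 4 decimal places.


From Bayes' theorem: P(H|E) = P(E|H) × P(H) / P(E)

Rearranging for P(H):
P(H) = P(H|E) × P(E) / P(E|H)
     = 0.5190 × 0.4667 / 0.6562
     = 0.24221730 / 0.6562
     = 0.3691


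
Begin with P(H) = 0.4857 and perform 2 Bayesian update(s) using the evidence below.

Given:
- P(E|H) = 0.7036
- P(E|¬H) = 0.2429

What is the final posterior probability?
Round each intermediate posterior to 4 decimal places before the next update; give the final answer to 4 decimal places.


Sequential Bayesian updating:

Initial prior: P(H) = 0.4857

Update 1:
  P(E) = 0.7036 × 0.4857 + 0.2429 × 0.5143 = 0.34173852 + 0.12492347 = 0.46666199
  P(H|E) = 0.34173852 / 0.46666199 = 0.7323

Update 2:
  P(E) = 0.7036 × 0.7323 + 0.2429 × 0.2677 = 0.51524628 + 0.06502433 = 0.58027061
  P(H|E) = 0.51524628 / 0.58027061 = 0.8879

Final posterior: 0.8879


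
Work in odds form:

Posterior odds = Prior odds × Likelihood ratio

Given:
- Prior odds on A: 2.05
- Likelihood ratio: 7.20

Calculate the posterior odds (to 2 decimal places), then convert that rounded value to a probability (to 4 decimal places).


Step 1: Calculate posterior odds
Posterior odds = Prior odds × LR
               = 2.05 × 7.20
               = 14.76

Step 2: Convert to probability
P(A|E) = Posterior odds / (1 + Posterior odds)
       = 14.76 / (1 + 14.76)
       = 14.76 / 15.76
       = 0.9365

The evidence increased P(A) from 0.6721 to 0.9365.


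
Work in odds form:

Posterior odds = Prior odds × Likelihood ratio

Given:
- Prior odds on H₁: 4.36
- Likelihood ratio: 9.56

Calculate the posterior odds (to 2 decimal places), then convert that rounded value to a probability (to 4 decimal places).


Step 1: Calculate posterior odds
Posterior odds = Prior odds × LR
               = 4.36 × 9.56
               = 41.68

Step 2: Convert to probability
P(H₁|E) = Posterior odds / (1 + Posterior odds)
       = 41.68 / (1 + 41.68)
       = 41.68 / 42.68
       = 0.9766

The evidence increased P(H₁) from 0.8134 to 0.9766.
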